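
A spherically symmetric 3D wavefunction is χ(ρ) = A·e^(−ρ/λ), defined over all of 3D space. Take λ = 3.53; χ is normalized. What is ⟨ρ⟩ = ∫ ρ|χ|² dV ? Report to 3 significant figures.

⟨ρ⟩ ≈ 5.30

The expectation value is the |χ|²-weighted average of ρ: ∫ ρ|χ|² 4πρ² dρ.
Using ∫₀^∞ ρⁿ e^(−αρ) dρ = n!/αⁿ⁺¹, the ratio of the moment integral to the normalization integral gives ⟨ρ⟩ = 3·λ/2.
Putting λ = 3.53 gives 5.295.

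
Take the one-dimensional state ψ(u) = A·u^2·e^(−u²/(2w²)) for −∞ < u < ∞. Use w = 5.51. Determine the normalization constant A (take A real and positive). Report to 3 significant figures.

A ≈ 0.0122

Normalization requires ∫|ψ|² du = 1, integrated from −∞ to ∞.
With ∫_{−∞}^{∞} u^(2m) e^(−αu²) du = (2m−1)!!·√π / (2^m α^(m+1/2)), carrying out the integral gives A² · 3·√(π)·w^5/4.
So A² = (3·√(π)·w^5/4)^(−1).
Substituting w = 5.51 gives A² = 0.0001481, so A = 0.01217.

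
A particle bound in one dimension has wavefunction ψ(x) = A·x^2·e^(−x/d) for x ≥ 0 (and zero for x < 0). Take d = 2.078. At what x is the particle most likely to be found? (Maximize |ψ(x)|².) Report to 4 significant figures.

x ≈ 4.156

Differentiate |ψ(x)|² with respect to x and set to zero.
This gives x = 2·d.
With d = 2.078, the most probable position is 4.1560.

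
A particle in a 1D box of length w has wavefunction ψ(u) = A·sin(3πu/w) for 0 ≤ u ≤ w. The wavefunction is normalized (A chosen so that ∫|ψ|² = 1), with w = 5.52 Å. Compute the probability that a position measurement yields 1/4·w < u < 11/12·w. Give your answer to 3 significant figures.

The probability is P = ∫ |ψ|² du over [1/4·w, 11/12·w].
With A² fixed by ∫|ψ|² = 1, i.e. A² = (w/2)^(−1), substitute and integrate.
In terms of t = u/w (A² and the length scale cancel between numerator and denominator), P = [∫_{1/4}^{11/12} sin(3·π·t)^2 dt] / [∫_{0}^{1} sin(3·π·t)^2 dt].
With ∫ sin(3·π·t)^2 dt = t/2 - sin(6·π·t)/(12·π) + C, the region integral is 1/3 and the full one is 1/2.
Evaluating gives P = 2/3.

P ≈ 0.667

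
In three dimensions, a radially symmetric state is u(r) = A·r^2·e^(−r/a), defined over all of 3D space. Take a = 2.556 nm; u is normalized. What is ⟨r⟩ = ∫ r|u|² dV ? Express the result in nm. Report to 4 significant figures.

By definition ⟨r⟩ = ∫ r |u(r)|² 4πr² dr.
Recall ∫₀^∞ r^m e^(−r/β) dr = m!·β^(m+1), evaluating both integrals, ⟨r⟩ = 7·a/2.
With a = 2.556, ⟨r⟩ = 8.9460.

⟨r⟩ ≈ 8.946 nm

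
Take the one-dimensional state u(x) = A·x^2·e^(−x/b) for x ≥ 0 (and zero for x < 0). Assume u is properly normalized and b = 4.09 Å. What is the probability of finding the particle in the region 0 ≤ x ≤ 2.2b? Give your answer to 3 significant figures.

|u|² is the probability density, so P = ∫_{0}^{2.2b} |u|² dx.
With A² fixed by ∫|u|² = 1, i.e. A² = (3·b^5/4)^(−1), substitute and integrate.
In terms of t = x/b (A² and the length scale cancel between numerator and denominator), P = [∫_{0}^{2.2} t^4·e^(-2·t) dt] / [∫_{0}^{∞} t^4·e^(-2·t) dt].
An antiderivative of t^4·e^(-2·t) is -(t^4/2 + t^3 + 3·t^2/2 + 3·t/2 + 3/4)·e^(-2·t); evaluating from 0 to 2.2 gives ≈ 0.33661, while the full integral is 3/4.
The result is P = 0.4488.

P ≈ 0.449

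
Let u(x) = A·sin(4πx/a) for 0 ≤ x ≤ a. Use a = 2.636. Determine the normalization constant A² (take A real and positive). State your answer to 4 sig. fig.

Normalization requires ∫|u|² dx = 1, integrated from 0 to a.
Carrying out the integral gives A² · a/2.
Setting this equal to 1 gives A² = 1/(a/2).
Substituting a = 2.636 gives A² = 0.75873, so A = 0.87105.

A^2 ≈ 0.7587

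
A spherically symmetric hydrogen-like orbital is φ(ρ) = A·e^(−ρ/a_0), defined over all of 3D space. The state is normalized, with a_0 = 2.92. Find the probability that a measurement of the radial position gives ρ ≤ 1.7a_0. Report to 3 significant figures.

P ≈ 0.660

With dV = 4πρ²dρ, the probability is ∫|φ|² dV over ρ ≤ 1.7a_0.
Normalization gives A² = 1/(π·a_0^3).
Substituting u = ρ/a_0, A², 4π and the length scale all cancel in the ratio: P = ∫_{0}^{1.7} u^2·e^(-2·u) du / ∫_{0}^{∞} u^2·e^(-2·u) du.
An antiderivative of u^2·e^(-2·u) is -(2·u^2 + 2·u + 1)·e^(-2·u)/4; evaluating from 0 to 1.7 gives 1/4 - 509·e^(-17/5)/200, while the full integral is 1/4.
Taking the ratio yields P = 0.6603.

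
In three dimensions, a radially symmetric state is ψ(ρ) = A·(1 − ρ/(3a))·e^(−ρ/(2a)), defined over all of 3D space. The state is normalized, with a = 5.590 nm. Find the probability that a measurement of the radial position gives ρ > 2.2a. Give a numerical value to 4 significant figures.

P ≈ 0.6620

Integrate the radial probability density 4πρ²|ψ|² over ρ > 2.2a.
Normalization gives A² = 1/(8·π·a^3/3).
In terms of u = ρ/a (A², 4π and the length scale all cancel between numerator and denominator), P = [∫_{2.2}^{∞} u^2·(1 - u/3)^2·e^(-u) du] / [∫_{0}^{∞} u^2·(1 - u/3)^2·e^(-u) du].
Using ∫ u^2·(1 - u/3)^2·e^(-u) du = (-u^4 + 2·u^3 - 3·u^2 - 6·u - 6)·e^(-u)/9, the numerator is ≈ 0.441361 and the denominator is 2/3.
Taking the ratio yields P = 0.66204.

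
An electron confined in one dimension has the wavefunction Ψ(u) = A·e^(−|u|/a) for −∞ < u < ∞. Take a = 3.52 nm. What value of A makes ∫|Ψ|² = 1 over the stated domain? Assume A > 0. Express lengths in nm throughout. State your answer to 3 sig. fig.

A ≈ 0.533 nm^(-1/2)

We need A² ∫|f|² du = 1, taking the integral from −∞ to ∞.
With Ψ = A·e^(−|u|/a), the integral evaluates to A²·[a].
Hence A² = 1/[a].
With a = 3.52: A² = 0.2841 and A = 0.5330.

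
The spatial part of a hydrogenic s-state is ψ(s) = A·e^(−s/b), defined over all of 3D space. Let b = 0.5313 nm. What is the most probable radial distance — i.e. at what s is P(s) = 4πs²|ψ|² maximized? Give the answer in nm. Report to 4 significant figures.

s ≈ 0.5313 nm

Set d/ds [P(s) = 4πs²|ψ|²] = 0 and solve for s > 0.
Solving yields s = b.
With b = 0.5313, the most probable radial distance is 0.53130 nm.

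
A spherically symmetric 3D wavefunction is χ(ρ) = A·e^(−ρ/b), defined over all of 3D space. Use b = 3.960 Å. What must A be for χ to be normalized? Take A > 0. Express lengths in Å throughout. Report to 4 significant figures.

Normalization requires ∫|χ|² 4πρ² dρ = 1, integrated from 0 to ∞.
In 3D with spherical symmetry the volume element is 4πρ² dρ.
Recall ∫₀^∞ ρ^m e^(−ρ/β) dρ = m!·β^(m+1), with χ = A·e^(−ρ/b), the integral evaluates to A²·[π·b^3].
Hence A² = 1/[π·b^3].
With b = 3.960: A² = 0.0051258 and A = 0.071595.

A ≈ 0.07159 Å^(-3/2)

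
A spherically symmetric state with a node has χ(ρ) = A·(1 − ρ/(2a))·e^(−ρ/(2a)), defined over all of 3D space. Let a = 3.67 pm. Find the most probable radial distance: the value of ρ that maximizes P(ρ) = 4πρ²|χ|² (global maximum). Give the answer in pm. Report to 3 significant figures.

Set d/dρ [P(ρ) = 4πρ²|χ|²] = 0 and solve for ρ > 0.
Solving yields ρ = a·(√(5) + 3).
With a = 3.67, the most probable radial distance is 19.22 pm.

ρ ≈ 19.2 pm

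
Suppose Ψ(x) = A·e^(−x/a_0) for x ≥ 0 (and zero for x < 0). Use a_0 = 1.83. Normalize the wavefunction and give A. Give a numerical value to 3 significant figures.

Normalization requires ∫|Ψ|² dx = 1, integrated from 0 to ∞.
The integral (without the A² prefactor) comes out to a_0/2.
So A² = (a_0/2)^(−1).
Substituting a_0 = 1.83 gives A² = 1.093, so A = 1.045.

A ≈ 1.05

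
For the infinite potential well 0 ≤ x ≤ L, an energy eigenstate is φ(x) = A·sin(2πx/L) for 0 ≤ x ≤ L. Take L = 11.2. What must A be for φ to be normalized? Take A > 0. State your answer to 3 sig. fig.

A ≈ 0.423

Require ∫ |φ|² dx = 1 over the whole domain.
∫|φ|² dx = A²·(L/2).
Substituting L = 11.2 gives A² = 0.1786, so A = 0.4226.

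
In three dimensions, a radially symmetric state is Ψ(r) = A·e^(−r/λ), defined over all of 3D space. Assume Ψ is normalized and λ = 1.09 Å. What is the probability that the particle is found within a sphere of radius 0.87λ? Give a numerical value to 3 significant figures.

P = ∫ |Ψ|² 4πr² dr over r ≤ 0.87λ.
A² is fixed by ∫₀^∞ 4πr²|Ψ|² dr = 1, i.e. A² = (π·λ^3)^(−1).
In terms of u = r/λ (A², 4π and the length scale all cancel between numerator and denominator), P = [∫_{0}^{0.87} u^2·e^(-2·u) du] / [∫_{0}^{∞} u^2·e^(-2·u) du].
An antiderivative of u^2·e^(-2·u) is -(2·u^2 + 2·u + 1)·e^(-2·u)/4; evaluating from 0 to 0.87 gives ≈ 0.063343, while the full integral is 1/4.
The region integral divided by the full integral gives P = 0.2534.

P ≈ 0.253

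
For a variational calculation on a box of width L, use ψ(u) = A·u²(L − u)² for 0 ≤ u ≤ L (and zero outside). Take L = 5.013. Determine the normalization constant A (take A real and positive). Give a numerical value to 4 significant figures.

We need A² ∫|f|² du = 1, taking the integral from 0 to L.
Expanding the polynomial and integrating term by term, carrying out the integral gives A² · L^9/630.
So A² = (L^9/630)^(−1).
With L = 5.013: A² = 0.00031511 and A = 0.017751.

A ≈ 0.01775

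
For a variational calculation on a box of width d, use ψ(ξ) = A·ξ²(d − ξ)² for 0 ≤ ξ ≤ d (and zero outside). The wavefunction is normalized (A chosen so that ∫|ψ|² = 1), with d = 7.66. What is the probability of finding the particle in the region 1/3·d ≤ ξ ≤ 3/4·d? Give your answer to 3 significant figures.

P ≈ 0.806

The probability is P = ∫ |ψ|² dξ over [1/3·d, 3/4·d].
With A² fixed by ∫|ψ|² = 1, i.e. A² = (d^9/630)^(−1), substitute and integrate.
In terms of u = ξ/d (A² and the length scale cancel between numerator and denominator), P = [∫_{1/3}^{3/4} u^4·(1 - u)^4 du] / [∫_{0}^{1} u^4·(1 - u)^4 du].
With ∫ u^4·(1 - u)^4 du = u^5·(70·u^4 - 315·u^3 + 540·u^2 - 420·u + 126)/630 + C, the region integral is ≈ 0.0012797 and the full one is 1/630.
This works out to P = 0.8062.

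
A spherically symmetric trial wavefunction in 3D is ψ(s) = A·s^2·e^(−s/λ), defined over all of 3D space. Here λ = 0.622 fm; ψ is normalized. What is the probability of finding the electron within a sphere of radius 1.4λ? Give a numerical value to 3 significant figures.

With dV = 4πs²ds, the probability is ∫|ψ|² dV over s ≤ 1.4λ.
The full normalization integral is A²·[45·π·λ^7/2] = 1, fixing A².
Substituting u = s/λ, A², 4π and the length scale all cancel in the ratio: P = ∫_{0}^{1.4} u^6·e^(-2·u) du / ∫_{0}^{∞} u^6·e^(-2·u) du.
An antiderivative of u^6·e^(-2·u) is -(4·u^6 + 12·u^5 + 30·u^4 + 60·u^3 + 90·u^2 + 90·u + 45)·e^(-2·u)/8; evaluating from 0 to 1.4 gives ≈ 0.13731, while the full integral is 45/8.
This evaluates to P = 0.02441.

P ≈ 0.0244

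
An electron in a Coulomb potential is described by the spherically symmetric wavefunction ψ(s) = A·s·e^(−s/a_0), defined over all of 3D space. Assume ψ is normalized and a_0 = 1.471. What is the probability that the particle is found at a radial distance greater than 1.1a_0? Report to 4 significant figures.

With dV = 4πs²ds, the probability is ∫|ψ|² dV over s > 1.1a_0.
The full normalization integral is A²·[3·π·a_0^5] = 1, fixing A².
Let u = s/a_0; then A², 4π and the length scale all cancel, so P = ∫_{1.1}^{∞} u^4·e^(-2·u) du ÷ ∫_{0}^{∞} u^4·e^(-2·u) du.
With ∫ u^4·e^(-2·u) du = -(u^4/2 + u^3 + 3·u^2/2 + 3·u/2 + 3/4)·e^(-2·u) + C, the region integral is ≈ 0.695628 and the full one is 3/4.
This evaluates to P = 0.92750.

P ≈ 0.9275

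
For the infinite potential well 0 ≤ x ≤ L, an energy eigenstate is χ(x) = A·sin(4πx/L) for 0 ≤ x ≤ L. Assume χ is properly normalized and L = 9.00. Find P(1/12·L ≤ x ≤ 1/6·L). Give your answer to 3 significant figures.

P ≈ 0.152

The probability is P = ∫ |χ|² dx over [1/12·L, 1/6·L].
The normalization integral ∫|χ|²dx over the whole domain equals L/2·A², and A² cancels in the ratio.
Let u = x/L; then A² and the length scale cancel, so P = ∫_{1/12}^{1/6} sin(4·π·u)^2 du ÷ ∫_{0}^{1} sin(4·π·u)^2 du.
Using ∫ sin(4·π·u)^2 du = u/2 - sin(4·π·u)·cos(4·π·u)/(8·π), the numerator is √(3)/(16·π) + 1/24 and the denominator is 1/2.
Evaluating gives P = (√(3)/8 + π/12)/π.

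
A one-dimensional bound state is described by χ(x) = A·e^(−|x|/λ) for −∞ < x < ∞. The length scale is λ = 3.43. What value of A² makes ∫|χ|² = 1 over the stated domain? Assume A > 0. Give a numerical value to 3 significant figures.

A^2 ≈ 0.292

Normalization requires ∫|χ|² dx = 1, integrated from −∞ to ∞.
∫|χ|² dx = A²·(λ).
So A² = (λ)^(−1).
Substituting λ = 3.43 gives A² = 0.2915, so A = 0.5399.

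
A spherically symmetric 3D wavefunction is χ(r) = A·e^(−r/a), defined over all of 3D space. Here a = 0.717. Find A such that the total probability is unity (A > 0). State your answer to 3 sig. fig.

A ≈ 0.929

The normalization condition is ∫|χ|² 4πr² dr = 1 from 0 to ∞.
(Spherical symmetry: dV = 4πr² dr.)
∫|χ|² 4πr² dr = A²·(π·a^3).
Setting this equal to 1 gives A² = 1/(π·a^3).
Substituting a = 0.717 gives A² = 0.8636, so A = 0.9293.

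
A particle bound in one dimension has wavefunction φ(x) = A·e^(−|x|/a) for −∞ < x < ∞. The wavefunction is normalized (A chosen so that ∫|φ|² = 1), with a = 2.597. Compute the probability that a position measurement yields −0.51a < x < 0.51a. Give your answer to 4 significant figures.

|φ|² is the probability density, so P = ∫_{−0.51a}^{0.51a} |φ|² dx.
The normalization integral ∫|φ|²dx over the whole domain equals a·A², and A² cancels in the ratio.
Both integrals are even about x = 0, so only the x ≥ 0 halves are needed (the factors of 2 cancel). In terms of u = x/a (A² and the length scale cancel between numerator and denominator), P = [∫_{0}^{0.51} e^(-2·u) du] / [∫_{0}^{∞} e^(-2·u) du].
With ∫ e^(-2·u) du = -e^(-2·u)/2 + C, the region integral is 1/2 - e^(-51/50)/2 and the full one is 1/2.
Taking the ratio, P = 0.63941.

P ≈ 0.6394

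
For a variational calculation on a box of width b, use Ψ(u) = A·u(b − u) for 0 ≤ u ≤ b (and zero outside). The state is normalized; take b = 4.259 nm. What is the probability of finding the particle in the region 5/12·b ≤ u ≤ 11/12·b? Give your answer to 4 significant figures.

P = ∫_{5/12·b}^{11/12·b} |Ψ(u)|² du.
The normalization integral ∫|Ψ|²du over the whole domain equals b^5/30·A², and A² cancels in the ratio.
Let t = u/b; then A² and the length scale cancel, so P = ∫_{5/12}^{11/12} t^2·(1 - t)^2 dt ÷ ∫_{0}^{1} t^2·(1 - t)^2 dt.
Using ∫ t^2·(1 - t)^2 dt = t^3·(6·t^2 - 15·t + 10)/30, the numerator is ≈ 0.0216098 and the denominator is 1/30.
The result is P = 4481/6912.

P ≈ 0.6483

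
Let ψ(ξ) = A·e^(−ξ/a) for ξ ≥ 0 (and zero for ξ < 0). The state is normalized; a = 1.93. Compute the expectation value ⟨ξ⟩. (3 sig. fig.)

⟨ξ⟩ ≈ 0.965

The expectation value is the |ψ|²-weighted average of ξ: ∫ ξ|ψ|² dξ.
Using ∫₀^∞ ξⁿ e^(−αξ) dξ = n!/αⁿ⁺¹, since the A² factors cancel between numerator and denominator, ⟨ξ⟩ = a/2.
Putting a = 1.93 gives 0.9650.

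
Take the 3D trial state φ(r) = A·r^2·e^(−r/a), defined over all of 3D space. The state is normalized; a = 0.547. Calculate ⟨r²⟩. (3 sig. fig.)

⟨r^2⟩ ≈ 4.19

⟨r²⟩ = ∫ r^2 |φ|² 4πr² dr over the full domain.
Using ∫₀^∞ rⁿ e^(−αr) dr = n!/αⁿ⁺¹, since the A² factors cancel between numerator and denominator, ⟨r²⟩ = 14·a^2.
With a = 0.547, ⟨r^2⟩ = 4.189.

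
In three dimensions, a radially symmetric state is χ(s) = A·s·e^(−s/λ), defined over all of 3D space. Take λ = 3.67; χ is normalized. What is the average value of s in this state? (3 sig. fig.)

⟨s⟩ = ∫ s |χ|² 4πs² ds over the full domain.
The ratio of the moment integral to the normalization integral gives ⟨s⟩ = 5·λ/2.
Putting λ = 3.67 gives 9.175.

⟨s⟩ ≈ 9.18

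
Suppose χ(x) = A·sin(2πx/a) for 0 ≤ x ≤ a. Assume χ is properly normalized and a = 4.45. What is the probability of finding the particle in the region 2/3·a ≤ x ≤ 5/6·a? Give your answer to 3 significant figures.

P = ∫_{2/3·a}^{5/6·a} |χ(x)|² dx.
With A² fixed by ∫|χ|² = 1, i.e. A² = (a/2)^(−1), substitute and integrate.
Let u = x/a; then A² and the length scale cancel, so P = ∫_{2/3}^{5/6} sin(2·π·u)^2 du ÷ ∫_{0}^{1} sin(2·π·u)^2 du.
Using ∫ sin(2·π·u)^2 du = u/2 - sin(4·π·u)/(8·π), the numerator is √(3)/(8·π) + 1/12 and the denominator is 1/2.
Taking the ratio, P = (√(3)/4 + π/6)/π.

P ≈ 0.304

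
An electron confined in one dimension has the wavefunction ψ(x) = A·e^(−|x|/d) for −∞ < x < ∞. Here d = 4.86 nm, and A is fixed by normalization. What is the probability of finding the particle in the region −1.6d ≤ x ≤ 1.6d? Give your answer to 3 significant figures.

P = ∫_{−1.6d}^{1.6d} |ψ(x)|² dx.
Since A² = 1/(d), this is the region integral divided by the full normalization integral.
Both integrals are even about x = 0, so only the x ≥ 0 halves are needed (the factors of 2 cancel). Substituting u = x/d, A² and the length scale cancel in the ratio: P = ∫_{0}^{1.6} e^(-2·u) du / ∫_{0}^{∞} e^(-2·u) du.
Using ∫ e^(-2·u) du = -e^(-2·u)/2, the numerator is 1/2 - e^(-16/5)/2 and the denominator is 1/2.
This works out to P = 0.9592.

P ≈ 0.959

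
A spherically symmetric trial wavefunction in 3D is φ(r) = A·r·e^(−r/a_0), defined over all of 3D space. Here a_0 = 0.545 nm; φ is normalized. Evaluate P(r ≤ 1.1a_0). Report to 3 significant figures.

Integrate the radial probability density 4πr²|φ|² over r ≤ 1.1a_0.
A² is fixed by ∫₀^∞ 4πr²|φ|² dr = 1, i.e. A² = (3·π·a_0^5)^(−1).
In terms of u = r/a_0 (A², 4π and the length scale all cancel between numerator and denominator), P = [∫_{0}^{1.1} u^4·e^(-2·u) du] / [∫_{0}^{∞} u^4·e^(-2·u) du].
Using ∫ u^4·e^(-2·u) du = -(u^4/2 + u^3 + 3·u^2/2 + 3·u/2 + 3/4)·e^(-2·u), the numerator is ≈ 0.054372 and the denominator is 3/4.
Taking the ratio yields P = 0.07250.

P ≈ 0.0725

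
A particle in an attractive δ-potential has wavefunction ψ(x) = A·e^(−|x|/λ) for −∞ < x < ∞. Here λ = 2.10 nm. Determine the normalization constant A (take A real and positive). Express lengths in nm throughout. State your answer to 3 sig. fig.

A ≈ 0.690 nm^(-1/2)

Require ∫ |ψ|² dx = 1 over the whole domain.
With ∫₀^∞ x^0 e^(−αx) dx = 0!/α^1, ∫|ψ|² dx = A²·(λ).
Substituting λ = 2.10 gives A² = 0.4762, so A = 0.6901.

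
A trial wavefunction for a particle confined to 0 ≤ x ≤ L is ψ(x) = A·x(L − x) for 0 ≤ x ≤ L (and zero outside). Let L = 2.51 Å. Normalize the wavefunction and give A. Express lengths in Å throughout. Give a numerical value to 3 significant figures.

The normalization condition is ∫|ψ|² dx = 1 from 0 to L.
Expanding the polynomial and integrating term by term, carrying out the integral gives A² · L^5/30.
Hence A² = 1/[L^5/30].
Substituting L = 2.51 gives A² = 0.3011, so A = 0.5488.

A ≈ 0.549 Å^(-5/2)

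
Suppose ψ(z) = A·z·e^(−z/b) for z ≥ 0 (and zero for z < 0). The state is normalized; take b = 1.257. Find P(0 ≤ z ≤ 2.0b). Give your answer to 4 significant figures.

P = ∫_{0}^{2.0b} |ψ(z)|² dz.
With A² fixed by ∫|ψ|² = 1, i.e. A² = (b^3/4)^(−1), substitute and integrate.
In terms of u = z/b (A² and the length scale cancel between numerator and denominator), P = [∫_{0}^{2.0} u^2·e^(-2·u) du] / [∫_{0}^{∞} u^2·e^(-2·u) du].
An antiderivative of u^2·e^(-2·u) is -(2·u^2 + 2·u + 1)·e^(-2·u)/4; evaluating from 0 to 2.0 gives 1/4 - 13·e^(-4)/4, while the full integral is 1/4.
Evaluating gives P = 0.76190.

P ≈ 0.7619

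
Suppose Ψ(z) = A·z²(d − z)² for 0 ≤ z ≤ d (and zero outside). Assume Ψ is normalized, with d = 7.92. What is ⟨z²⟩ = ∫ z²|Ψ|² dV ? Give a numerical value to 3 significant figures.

The expectation value is the |Ψ|²-weighted average of z^2: ∫ z^2|Ψ|² dz.
Expanding the polynomial and integrating term by term, since the A² factors cancel between numerator and denominator, ⟨z²⟩ = 3·d^2/11.
With d = 7.92, ⟨z^2⟩ = 17.11.

⟨z^2⟩ ≈ 17.1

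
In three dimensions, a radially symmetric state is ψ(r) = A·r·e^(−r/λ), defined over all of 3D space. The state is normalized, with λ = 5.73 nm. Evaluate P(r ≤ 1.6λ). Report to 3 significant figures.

P ≈ 0.219

Integrate the radial probability density 4πr²|ψ|² over r ≤ 1.6λ.
A² is fixed by ∫₀^∞ 4πr²|ψ|² dr = 1, i.e. A² = (3·π·λ^5)^(−1).
Let u = r/λ; then A², 4π and the length scale all cancel, so P = ∫_{0}^{1.6} u^4·e^(-2·u) du ÷ ∫_{0}^{∞} u^4·e^(-2·u) du.
Using ∫ u^4·e^(-2·u) du = -(u^4/2 + u^3 + 3·u^2/2 + 3·u/2 + 3/4)·e^(-2·u), the numerator is ≈ 0.16454 and the denominator is 3/4.
Taking the ratio yields P = 0.2194.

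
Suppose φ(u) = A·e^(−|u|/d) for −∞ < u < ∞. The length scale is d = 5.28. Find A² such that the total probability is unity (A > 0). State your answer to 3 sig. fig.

We need A² ∫|f|² du = 1, taking the integral from −∞ to ∞.
With ∫₀^∞ u^0 e^(−αu) du = 0!/α^1, with φ = A·e^(−|u|/d), the integral evaluates to A²·[d].
Substituting d = 5.28 gives A² = 0.1894, so A = 0.4352.

A^2 ≈ 0.189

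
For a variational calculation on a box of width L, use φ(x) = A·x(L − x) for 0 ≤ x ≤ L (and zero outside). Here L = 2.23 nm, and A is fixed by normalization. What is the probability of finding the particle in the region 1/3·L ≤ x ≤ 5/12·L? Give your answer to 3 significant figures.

P ≈ 0.137

P = ∫_{1/3·L}^{5/12·L} |φ(x)|² dx.
The normalization integral ∫|φ|²dx over the whole domain equals L^5/30·A², and A² cancels in the ratio.
In terms of u = x/L (A² and the length scale cancel between numerator and denominator), P = [∫_{1/3}^{5/12} u^2·(1 - u)^2 du] / [∫_{0}^{1} u^2·(1 - u)^2 du].
With ∫ u^2·(1 - u)^2 du = u^3·(6·u^2 - 15·u + 10)/30 + C, the region integral is ≈ 0.0045581 and the full one is 1/30.
Evaluating gives P = 0.1367.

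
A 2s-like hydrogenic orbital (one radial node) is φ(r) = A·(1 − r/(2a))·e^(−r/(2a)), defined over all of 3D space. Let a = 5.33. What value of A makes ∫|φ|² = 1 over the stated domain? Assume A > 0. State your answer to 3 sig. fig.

The normalization condition is ∫|φ|² 4πr² dr = 1 from 0 to ∞.
The angular integral contributes 4π, leaving ∫₀^∞ r²|φ|² dr.
Using ∫₀^∞ rⁿ e^(−αr) dr = n!/αⁿ⁺¹, the integral (without the A² prefactor) comes out to 8·π·a^3.
Setting this equal to 1 gives A² = 1/(8·π·a^3).
Substituting a = 5.33 gives A² = 0.0002628, so A = 0.01621.

A ≈ 0.0162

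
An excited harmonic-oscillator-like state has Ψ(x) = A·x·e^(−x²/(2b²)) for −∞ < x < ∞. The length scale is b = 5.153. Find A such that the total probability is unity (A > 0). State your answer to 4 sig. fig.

A ≈ 0.09081

Normalization requires ∫|Ψ|² dx = 1, integrated from −∞ to ∞.
Carrying out the integral gives A² · √(π)·b^3/2.
Setting this equal to 1 gives A² = 1/(√(π)·b^3/2).
Plugging in b = 5.153 yields A = 0.090811.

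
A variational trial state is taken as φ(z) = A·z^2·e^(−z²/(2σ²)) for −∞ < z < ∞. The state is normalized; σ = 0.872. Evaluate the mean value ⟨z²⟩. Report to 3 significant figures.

By definition ⟨z²⟩ = ∫ z^2 |φ(z)|² dz.
Differentiating ∫e^(−αz²) dz = √(π/α) under α to get the higher moments, evaluating both integrals, ⟨z²⟩ = 5·σ^2/2.
Putting σ = 0.872 gives 1.901.

⟨z^2⟩ ≈ 1.90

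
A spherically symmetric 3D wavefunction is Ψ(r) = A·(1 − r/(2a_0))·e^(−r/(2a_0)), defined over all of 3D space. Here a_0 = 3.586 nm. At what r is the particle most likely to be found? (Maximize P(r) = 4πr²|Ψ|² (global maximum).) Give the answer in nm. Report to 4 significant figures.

The maximum of P(r) = 4πr²|Ψ|² occurs where its derivative vanishes.
This gives r = a_0·(√(5) + 3).
With a_0 = 3.586, the most probable radial distance is 18.777 nm.

r ≈ 18.78 nm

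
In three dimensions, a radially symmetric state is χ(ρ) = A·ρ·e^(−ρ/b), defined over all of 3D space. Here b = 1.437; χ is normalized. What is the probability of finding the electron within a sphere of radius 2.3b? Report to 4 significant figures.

P = ∫ |χ|² 4πρ² dρ over ρ ≤ 2.3b.
Normalization gives A² = 1/(3·π·b^5).
Let u = ρ/b; then A², 4π and the length scale all cancel, so P = ∫_{0}^{2.3} u^4·e^(-2·u) du ÷ ∫_{0}^{∞} u^4·e^(-2·u) du.
An antiderivative of u^4·e^(-2·u) is -(u^4/2 + u^3 + 3·u^2/2 + 3·u/2 + 3/4)·e^(-2·u); evaluating from 0 to 2.3 gives ≈ 0.365074, while the full integral is 3/4.
The region integral divided by the full integral gives P = 0.48677.

P ≈ 0.4868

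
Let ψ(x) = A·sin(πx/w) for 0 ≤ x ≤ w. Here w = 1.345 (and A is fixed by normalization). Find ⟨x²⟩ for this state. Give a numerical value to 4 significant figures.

⟨x^2⟩ ≈ 0.5114

⟨x²⟩ = ∫ x^2 |ψ|² dx over the full domain.
Evaluating both integrals, ⟨x²⟩ = -w^2/(2·π^2) + w^2/3.
With w = 1.345, ⟨x^2⟩ = 0.51136.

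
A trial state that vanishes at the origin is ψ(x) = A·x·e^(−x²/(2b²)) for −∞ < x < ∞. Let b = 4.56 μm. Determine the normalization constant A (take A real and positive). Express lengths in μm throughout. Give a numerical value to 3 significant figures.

Require ∫ |ψ|² dx = 1 over the whole domain.
Using the Gaussian integral ∫_{−∞}^{∞} e^(−αx²) dx = √(π/α), ∫|ψ|² dx = A²·(√(π)·b^3/2).
So A² = (√(π)·b^3/2)^(−1).
With b = 4.56: A² = 0.01190 and A = 0.1091.

A ≈ 0.109 μm^(-3/2)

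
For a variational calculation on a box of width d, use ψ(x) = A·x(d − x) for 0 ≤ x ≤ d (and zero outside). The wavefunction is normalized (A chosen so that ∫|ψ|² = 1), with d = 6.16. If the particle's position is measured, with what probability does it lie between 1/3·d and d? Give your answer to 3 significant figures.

The probability is P = ∫ |ψ|² dx over [1/3·d, d].
The normalization integral ∫|ψ|²dx over the whole domain equals d^5/30·A², and A² cancels in the ratio.
Substituting u = x/d, A² and the length scale cancel in the ratio: P = ∫_{1/3}^{1} u^2·(1 - u)^2 du / ∫_{0}^{1} u^2·(1 - u)^2 du.
With ∫ u^2·(1 - u)^2 du = u^3·(6·u^2 - 15·u + 10)/30 + C, the region integral is 32/1215 and the full one is 1/30.
The result is P = 64/81.

P ≈ 0.790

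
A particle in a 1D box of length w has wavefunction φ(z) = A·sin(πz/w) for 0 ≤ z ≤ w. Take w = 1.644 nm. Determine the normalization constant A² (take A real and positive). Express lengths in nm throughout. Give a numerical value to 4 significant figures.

The normalization condition is ∫|φ|² dz = 1 from 0 to w.
With ∫₀^w sin²(nπz/w) dz = w/2, carrying out the integral gives A² · w/2.
Hence A² = 1/[w/2].
Substituting w = 1.644 gives A² = 1.2165, so A = 1.1030.

A^2 ≈ 1.217 nm^(-1)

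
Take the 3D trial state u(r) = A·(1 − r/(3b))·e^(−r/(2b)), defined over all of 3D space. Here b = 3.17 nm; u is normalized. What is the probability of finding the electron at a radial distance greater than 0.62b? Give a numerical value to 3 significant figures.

P ≈ 0.945

P = ∫ |u|² 4πr² dr over r > 0.62b.
Normalization gives A² = 1/(8·π·b^3/3).
Let t = r/b; then A², 4π and the length scale all cancel, so P = ∫_{0.62}^{∞} t^2·(1 - t/3)^2·e^(-t) dt ÷ ∫_{0}^{∞} t^2·(1 - t/3)^2·e^(-t) dt.
An antiderivative of t^2·(1 - t/3)^2·e^(-t) is (-t^4 + 2·t^3 - 3·t^2 - 6·t - 6)·e^(-t)/9; evaluating from 0.62 to ∞ gives ≈ 0.63025, while the full integral is 2/3.
The region integral divided by the full integral gives P = 0.9454.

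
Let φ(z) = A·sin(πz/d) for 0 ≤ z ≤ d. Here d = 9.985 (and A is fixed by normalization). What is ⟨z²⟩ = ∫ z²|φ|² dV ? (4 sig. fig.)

By definition ⟨z²⟩ = ∫ z^2 |φ(z)|² dz.
With ∫₀^d sin²(nπz/d) dz = d/2, evaluating both integrals, ⟨z²⟩ = -d^2/(2·π^2) + d^2/3.
Putting d = 9.985 gives 28.183.

⟨z^2⟩ ≈ 28.18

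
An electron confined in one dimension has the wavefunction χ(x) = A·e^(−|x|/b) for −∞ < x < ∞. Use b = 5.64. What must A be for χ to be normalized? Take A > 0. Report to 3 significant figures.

The normalization condition is ∫|χ|² dx = 1 from −∞ to ∞.
With χ = A·e^(−|x|/b), the integral evaluates to A²·[b].
So A² = (b)^(−1).
Plugging in b = 5.64 yields A = 0.4211.

A ≈ 0.421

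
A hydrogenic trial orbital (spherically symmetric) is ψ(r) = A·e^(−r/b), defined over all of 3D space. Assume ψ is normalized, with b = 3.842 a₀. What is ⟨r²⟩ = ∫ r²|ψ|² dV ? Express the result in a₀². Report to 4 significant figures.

The expectation value is the |ψ|²-weighted average of r^2: ∫ r^2|ψ|² 4πr² dr.
Recall ∫₀^∞ r^m e^(−r/β) dr = m!·β^(m+1), since the A² factors cancel between numerator and denominator, ⟨r²⟩ = 3·b^2.
With b = 3.842, ⟨r^2⟩ = 44.283.

⟨r^2⟩ ≈ 44.28 a₀^2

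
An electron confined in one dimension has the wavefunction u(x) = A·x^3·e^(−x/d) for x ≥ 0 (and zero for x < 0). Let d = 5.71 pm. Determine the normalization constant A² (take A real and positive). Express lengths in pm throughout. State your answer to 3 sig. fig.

We need A² ∫|f|² dx = 1, taking the integral from 0 to ∞.
Using ∫₀^∞ xⁿ e^(−αx) dx = n!/αⁿ⁺¹, carrying out the integral gives A² · 45·d^7/8.
Setting this equal to 1 gives A² = 1/(45·d^7/8).
Substituting d = 5.71 gives A² = 8.983E-7, so A = 0.0009478.

A^2 ≈ 8.98E-7 pm^(-7)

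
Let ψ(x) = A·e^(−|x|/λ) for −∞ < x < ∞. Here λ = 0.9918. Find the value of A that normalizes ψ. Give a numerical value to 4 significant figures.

Normalization requires ∫|ψ|² dx = 1, integrated from −∞ to ∞.
∫|ψ|² dx = A²·(λ).
Setting this equal to 1 gives A² = 1/(λ).
Plugging in λ = 0.9918 yields A = 1.0041.

A ≈ 1.004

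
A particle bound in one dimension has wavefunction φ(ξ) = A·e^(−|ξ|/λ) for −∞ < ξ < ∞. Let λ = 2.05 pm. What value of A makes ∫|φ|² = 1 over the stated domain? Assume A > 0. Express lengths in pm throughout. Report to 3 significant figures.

A ≈ 0.698 pm^(-1/2)

We need A² ∫|f|² dξ = 1, taking the integral from −∞ to ∞.
Carrying out the integral gives A² · λ.
Setting this equal to 1 gives A² = 1/(λ).
With λ = 2.05: A² = 0.4878 and A = 0.6984.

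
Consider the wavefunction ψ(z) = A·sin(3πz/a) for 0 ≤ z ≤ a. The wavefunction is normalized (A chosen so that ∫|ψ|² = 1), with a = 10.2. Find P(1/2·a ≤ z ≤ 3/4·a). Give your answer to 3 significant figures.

The probability is P = ∫ |ψ|² dz over [1/2·a, 3/4·a].
The normalization integral ∫|ψ|²dz over the whole domain equals a/2·A², and A² cancels in the ratio.
Substituting u = z/a, A² and the length scale cancel in the ratio: P = ∫_{1/2}^{3/4} sin(3·π·u)^2 du / ∫_{0}^{1} sin(3·π·u)^2 du.
An antiderivative of sin(3·π·u)^2 is u/2 - sin(6·π·u)/(12·π); evaluating from 1/2 to 3/4 gives 1/8 - 1/(12·π), while the full integral is 1/2.
The result is P = (-2 + 3·π)/(12·π).

P ≈ 0.197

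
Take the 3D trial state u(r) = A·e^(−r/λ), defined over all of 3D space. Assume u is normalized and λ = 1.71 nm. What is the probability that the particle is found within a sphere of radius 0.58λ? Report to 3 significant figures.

With dV = 4πr²dr, the probability is ∫|u|² dV over r ≤ 0.58λ.
The full normalization integral is A²·[π·λ^3] = 1, fixing A².
Let t = r/λ; then A², 4π and the length scale all cancel, so P = ∫_{0}^{0.58} t^2·e^(-2·t) dt ÷ ∫_{0}^{∞} t^2·e^(-2·t) dt.
An antiderivative of t^2·e^(-2·t) is -(2·t^2 + 2·t + 1)·e^(-2·t)/4; evaluating from 0 to 0.58 gives 1/4 - 3541·e^(-29/25)/5000, while the full integral is 1/4.
Taking the ratio yields P = 0.1120.

P ≈ 0.112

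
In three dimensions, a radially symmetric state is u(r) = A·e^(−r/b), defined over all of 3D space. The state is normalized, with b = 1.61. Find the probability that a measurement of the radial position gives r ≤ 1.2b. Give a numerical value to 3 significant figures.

P = ∫ |u|² 4πr² dr over r ≤ 1.2b.
A² is fixed by ∫₀^∞ 4πr²|u|² dr = 1, i.e. A² = (π·b^3)^(−1).
In terms of t = r/b (A², 4π and the length scale all cancel between numerator and denominator), P = [∫_{0}^{1.2} t^2·e^(-2·t) dt] / [∫_{0}^{∞} t^2·e^(-2·t) dt].
Using ∫ t^2·e^(-2·t) dt = -(2·t^2 + 2·t + 1)·e^(-2·t)/4, the numerator is 1/4 - 157·e^(-12/5)/100 and the denominator is 1/4.
Taking the ratio yields P = 0.4303.

P ≈ 0.430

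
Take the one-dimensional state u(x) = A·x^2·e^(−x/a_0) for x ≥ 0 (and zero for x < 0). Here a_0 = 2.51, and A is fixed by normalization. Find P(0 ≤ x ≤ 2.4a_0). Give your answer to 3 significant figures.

The probability is P = ∫ |u|² dx over [0, 2.4a_0].
The normalization integral ∫|u|²dx over the whole domain equals 3·a_0^5/4·A², and A² cancels in the ratio.
In terms of t = x/a_0 (A² and the length scale cancel between numerator and denominator), P = [∫_{0}^{2.4} t^4·e^(-2·t) dt] / [∫_{0}^{∞} t^4·e^(-2·t) dt].
With ∫ t^4·e^(-2·t) dt = -(t^4/2 + t^3 + 3·t^2/2 + 3·t/2 + 3/4)·e^(-2·t) + C, the region integral is ≈ 0.39281 and the full one is 3/4.
Taking the ratio, P = 0.5237.

P ≈ 0.524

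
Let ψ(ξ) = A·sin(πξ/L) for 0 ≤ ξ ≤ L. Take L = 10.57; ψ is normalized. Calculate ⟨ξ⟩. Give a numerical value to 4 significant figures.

⟨ξ⟩ = ∫ ξ |ψ|² dξ over the full domain.
With ∫₀^L sin²(nπξ/L) dξ = L/2, the ratio of the moment integral to the normalization integral gives ⟨ξ⟩ = L/2.
With L = 10.57, ⟨ξ⟩ = 5.2850.

⟨ξ⟩ ≈ 5.285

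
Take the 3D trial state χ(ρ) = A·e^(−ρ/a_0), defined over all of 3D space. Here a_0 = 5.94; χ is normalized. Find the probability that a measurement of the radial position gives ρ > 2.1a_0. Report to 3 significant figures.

With dV = 4πρ²dρ, the probability is ∫|χ|² dV over ρ > 2.1a_0.
The full normalization integral is A²·[π·a_0^3] = 1, fixing A².
Substituting u = ρ/a_0, A², 4π and the length scale all cancel in the ratio: P = ∫_{2.1}^{∞} u^2·e^(-2·u) du / ∫_{0}^{∞} u^2·e^(-2·u) du.
With ∫ u^2·e^(-2·u) du = -(2·u^2 + 2·u + 1)·e^(-2·u)/4 + C, the region integral is 701·e^(-21/5)/200 and the full one is 1/4.
This evaluates to P = 0.2102.

P ≈ 0.210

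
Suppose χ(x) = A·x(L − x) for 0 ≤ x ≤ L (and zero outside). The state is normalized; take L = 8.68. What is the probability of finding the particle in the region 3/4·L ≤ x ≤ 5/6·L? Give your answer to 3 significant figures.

P = ∫_{3/4·L}^{5/6·L} |χ(x)|² dx.
With A² fixed by ∫|χ|² = 1, i.e. A² = (L^5/30)^(−1), substitute and integrate.
Substituting u = x/L, A² and the length scale cancel in the ratio: P = ∫_{3/4}^{5/6} u^2·(1 - u)^2 du / ∫_{0}^{1} u^2·(1 - u)^2 du.
With ∫ u^2·(1 - u)^2 du = u^3·(6·u^2 - 15·u + 10)/30 + C, the region integral is ≈ 0.0022674 and the full one is 1/30.
Evaluating gives P = 0.06802.

P ≈ 0.0680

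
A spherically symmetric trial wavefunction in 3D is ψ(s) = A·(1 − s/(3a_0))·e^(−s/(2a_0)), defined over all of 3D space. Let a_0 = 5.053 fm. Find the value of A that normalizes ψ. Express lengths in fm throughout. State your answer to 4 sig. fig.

We need A² ∫|f|² 4πs² ds = 1, taking the integral from 0 to ∞.
∫|ψ|² 4πs² ds = A²·(8·π·a_0^3/3).
Setting this equal to 1 gives A² = 1/(8·π·a_0^3/3).
Plugging in a_0 = 5.053 yields A = 0.030417.

A ≈ 0.03042 fm^(-3/2)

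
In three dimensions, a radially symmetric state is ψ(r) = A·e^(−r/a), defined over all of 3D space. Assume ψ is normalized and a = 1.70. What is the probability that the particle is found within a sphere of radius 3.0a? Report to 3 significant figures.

With dV = 4πr²dr, the probability is ∫|ψ|² dV over r ≤ 3.0a.
Normalization gives A² = 1/(π·a^3).
Substituting u = r/a, A², 4π and the length scale all cancel in the ratio: P = ∫_{0}^{3.0} u^2·e^(-2·u) du / ∫_{0}^{∞} u^2·e^(-2·u) du.
An antiderivative of u^2·e^(-2·u) is -(2·u^2 + 2·u + 1)·e^(-2·u)/4; evaluating from 0 to 3.0 gives 1/4 - 25·e^(-6)/4, while the full integral is 1/4.
The region integral divided by the full integral gives P = 0.9380.

P ≈ 0.938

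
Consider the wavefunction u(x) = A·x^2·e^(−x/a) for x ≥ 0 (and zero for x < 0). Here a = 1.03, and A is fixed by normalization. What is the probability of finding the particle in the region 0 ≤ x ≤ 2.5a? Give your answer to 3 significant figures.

P ≈ 0.560

|u|² is the probability density, so P = ∫_{0}^{2.5a} |u|² dx.
The normalization integral ∫|u|²dx over the whole domain equals 3·a^5/4·A², and A² cancels in the ratio.
Substituting t = x/a, A² and the length scale cancel in the ratio: P = ∫_{0}^{2.5} t^4·e^(-2·t) dt / ∫_{0}^{∞} t^4·e^(-2·t) dt.
With ∫ t^4·e^(-2·t) dt = -(t^4/2 + t^3 + 3·t^2/2 + 3·t/2 + 3/4)·e^(-2·t) + C, the region integral is 3/4 - 1569·e^(-5)/32 and the full one is 3/4.
The result is P = 0.5595.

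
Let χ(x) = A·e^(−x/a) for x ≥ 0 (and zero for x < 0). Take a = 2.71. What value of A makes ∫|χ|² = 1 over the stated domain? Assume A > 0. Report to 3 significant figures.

Normalization requires ∫|χ|² dx = 1, integrated from 0 to ∞.
With ∫₀^∞ x^0 e^(−αx) dx = 0!/α^1, the integral (without the A² prefactor) comes out to a/2.
Substituting a = 2.71 gives A² = 0.7380, so A = 0.8591.

A ≈ 0.859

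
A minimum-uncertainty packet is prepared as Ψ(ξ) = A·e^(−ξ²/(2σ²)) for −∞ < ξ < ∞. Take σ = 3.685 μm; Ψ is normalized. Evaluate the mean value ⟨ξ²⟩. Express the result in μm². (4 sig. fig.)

By definition ⟨ξ²⟩ = ∫ ξ^2 |Ψ(ξ)|² dξ.
Since the A² factors cancel between numerator and denominator, ⟨ξ²⟩ = σ^2/2.
Putting σ = 3.685 gives 6.7896.

⟨ξ^2⟩ ≈ 6.790 μm^2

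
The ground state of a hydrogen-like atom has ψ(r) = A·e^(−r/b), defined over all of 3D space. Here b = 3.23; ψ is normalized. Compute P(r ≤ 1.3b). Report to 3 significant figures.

P ≈ 0.482

Integrate the radial probability density 4πr²|ψ|² over r ≤ 1.3b.
The full normalization integral is A²·[π·b^3] = 1, fixing A².
Substituting u = r/b, A², 4π and the length scale all cancel in the ratio: P = ∫_{0}^{1.3} u^2·e^(-2·u) du / ∫_{0}^{∞} u^2·e^(-2·u) du.
With ∫ u^2·e^(-2·u) du = -(2·u^2 + 2·u + 1)·e^(-2·u)/4 + C, the region integral is 1/4 - 349·e^(-13/5)/200 and the full one is 1/4.
The region integral divided by the full integral gives P = 0.4816.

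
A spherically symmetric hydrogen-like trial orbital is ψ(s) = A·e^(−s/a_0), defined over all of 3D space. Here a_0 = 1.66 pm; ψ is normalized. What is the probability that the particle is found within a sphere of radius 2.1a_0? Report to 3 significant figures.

P ≈ 0.790

P = ∫ |ψ|² 4πs² ds over s ≤ 2.1a_0.
The full normalization integral is A²·[π·a_0^3] = 1, fixing A².
Let u = s/a_0; then A², 4π and the length scale all cancel, so P = ∫_{0}^{2.1} u^2·e^(-2·u) du ÷ ∫_{0}^{∞} u^2·e^(-2·u) du.
With ∫ u^2·e^(-2·u) du = -(2·u^2 + 2·u + 1)·e^(-2·u)/4 + C, the region integral is 1/4 - 701·e^(-21/5)/200 and the full one is 1/4.
Taking the ratio yields P = 0.7898.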